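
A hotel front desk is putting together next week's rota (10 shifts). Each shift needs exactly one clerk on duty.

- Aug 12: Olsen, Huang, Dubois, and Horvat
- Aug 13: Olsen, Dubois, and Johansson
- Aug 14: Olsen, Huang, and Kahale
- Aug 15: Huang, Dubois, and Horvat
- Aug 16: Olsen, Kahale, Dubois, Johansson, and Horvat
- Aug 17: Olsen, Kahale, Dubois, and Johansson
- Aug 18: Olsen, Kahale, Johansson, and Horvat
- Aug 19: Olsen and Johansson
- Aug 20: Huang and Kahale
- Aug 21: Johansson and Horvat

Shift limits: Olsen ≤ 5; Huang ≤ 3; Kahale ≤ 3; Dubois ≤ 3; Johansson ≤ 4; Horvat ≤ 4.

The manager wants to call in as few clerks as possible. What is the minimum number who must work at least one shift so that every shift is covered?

10 slots to fill and no one can take more than 5, so at least ⌈10/5⌉ = 2 clerks are needed.
Any 2 clerks together have capacity at most 5+4 = 9 < 10 slots, so 2 can never suffice.
Olsen, Huang, and Johansson alone can cover everything: Aug 12→Olsen, Aug 13→Olsen, Aug 14→Olsen, Aug 15→Huang, Aug 16→Olsen, Aug 17→Olsen, Aug 18→Johansson, Aug 19→Johansson, Aug 20→Huang, Aug 21→Johansson.

3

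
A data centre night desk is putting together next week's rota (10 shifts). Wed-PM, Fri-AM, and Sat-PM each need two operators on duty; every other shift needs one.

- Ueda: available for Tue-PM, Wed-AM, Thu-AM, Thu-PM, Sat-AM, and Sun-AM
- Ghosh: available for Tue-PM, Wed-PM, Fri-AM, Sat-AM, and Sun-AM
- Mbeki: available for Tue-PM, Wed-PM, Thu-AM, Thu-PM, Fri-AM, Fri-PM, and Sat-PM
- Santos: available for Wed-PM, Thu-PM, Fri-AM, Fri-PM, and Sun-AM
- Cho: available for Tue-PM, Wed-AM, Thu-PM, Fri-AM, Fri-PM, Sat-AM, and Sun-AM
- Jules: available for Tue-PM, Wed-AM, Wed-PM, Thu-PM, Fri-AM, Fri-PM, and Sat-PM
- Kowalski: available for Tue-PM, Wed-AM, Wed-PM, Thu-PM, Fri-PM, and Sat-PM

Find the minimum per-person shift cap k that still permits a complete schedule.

2

With 7 operators and 13 worker-slots to fill, someone must work at least ⌈13/7⌉ = 2 shifts, so k ≥ 2.
k = 2 works: Tue-PM→Ghosh, Wed-AM→Cho, Wed-PM→Santos+Kowalski, Thu-AM→Ueda, Thu-PM→Santos, Fri-AM→Cho+Jules, Fri-PM→Mbeki, Sat-AM→Ueda, Sat-PM→Mbeki+Jules, Sun-AM→Ghosh.
Loads: Ueda 2, Ghosh 2, Mbeki 2, Santos 2, Cho 2, Jules 2, Kowalski 1 — all ≤ 2.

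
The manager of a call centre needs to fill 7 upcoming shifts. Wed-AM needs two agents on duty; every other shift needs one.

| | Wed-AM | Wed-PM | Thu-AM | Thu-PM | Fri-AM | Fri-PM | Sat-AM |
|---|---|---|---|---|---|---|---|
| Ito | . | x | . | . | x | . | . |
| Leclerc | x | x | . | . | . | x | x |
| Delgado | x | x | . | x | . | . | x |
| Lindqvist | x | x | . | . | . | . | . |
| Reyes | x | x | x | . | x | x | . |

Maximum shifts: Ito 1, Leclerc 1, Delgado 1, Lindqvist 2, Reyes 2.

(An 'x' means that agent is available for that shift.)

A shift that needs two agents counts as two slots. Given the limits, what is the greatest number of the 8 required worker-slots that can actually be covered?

7

Total capacity across all agents is 1+1+1+2+2 = 7, and 8 slots are needed, so at most 7 can be filled.
An assignment achieving 7: Wed-AM→Lindqvist+Reyes, Wed-PM→Lindqvist, Thu-AM→Reyes, Thu-PM→Delgado, Fri-AM→Ito, Fri-PM→Leclerc.
Loads: Ito 1/1, Leclerc 1/1, Delgado 1/1, Lindqvist 2/2, Reyes 2/2.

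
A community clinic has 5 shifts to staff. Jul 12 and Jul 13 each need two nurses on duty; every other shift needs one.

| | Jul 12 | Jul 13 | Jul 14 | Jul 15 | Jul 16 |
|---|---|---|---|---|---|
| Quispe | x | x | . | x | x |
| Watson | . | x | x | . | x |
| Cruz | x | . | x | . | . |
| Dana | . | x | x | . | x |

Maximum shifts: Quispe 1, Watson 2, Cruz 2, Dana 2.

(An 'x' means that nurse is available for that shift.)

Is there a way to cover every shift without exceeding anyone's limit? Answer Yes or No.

No

Total capacity is 7 and 7 slots are needed, so capacity alone doesn't rule it out.
Shifts {Jul 12, Jul 15} need 3 worker-slots in total, but the nurses available for any of those shifts (Quispe and Cruz) can supply at most 2 among them. So no valid schedule exists.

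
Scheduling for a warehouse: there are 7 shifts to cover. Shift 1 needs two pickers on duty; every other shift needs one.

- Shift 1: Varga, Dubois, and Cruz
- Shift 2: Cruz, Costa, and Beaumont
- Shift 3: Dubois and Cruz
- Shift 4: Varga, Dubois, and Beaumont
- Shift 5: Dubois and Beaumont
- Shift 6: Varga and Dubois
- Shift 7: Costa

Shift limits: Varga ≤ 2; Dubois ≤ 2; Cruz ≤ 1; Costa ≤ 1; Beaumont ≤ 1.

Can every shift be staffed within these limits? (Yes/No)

Total capacity is 2+2+1+1+1 = 7 but 8 worker-slots are needed — infeasible.

No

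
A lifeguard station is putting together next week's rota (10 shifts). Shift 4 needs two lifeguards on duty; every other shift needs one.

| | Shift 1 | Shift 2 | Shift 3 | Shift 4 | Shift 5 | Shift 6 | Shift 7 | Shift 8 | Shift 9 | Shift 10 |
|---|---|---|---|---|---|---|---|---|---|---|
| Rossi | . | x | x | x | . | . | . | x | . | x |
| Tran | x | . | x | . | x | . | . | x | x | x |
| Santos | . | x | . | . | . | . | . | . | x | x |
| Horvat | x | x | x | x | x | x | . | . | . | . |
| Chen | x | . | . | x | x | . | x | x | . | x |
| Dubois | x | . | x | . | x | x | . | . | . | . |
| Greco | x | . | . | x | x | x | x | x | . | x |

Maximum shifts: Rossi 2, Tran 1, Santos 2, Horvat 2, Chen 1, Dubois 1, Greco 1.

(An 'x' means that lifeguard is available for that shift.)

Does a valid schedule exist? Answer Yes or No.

Total capacity is 2+1+2+2+1+1+1 = 10 but 11 worker-slots are needed — infeasible.

No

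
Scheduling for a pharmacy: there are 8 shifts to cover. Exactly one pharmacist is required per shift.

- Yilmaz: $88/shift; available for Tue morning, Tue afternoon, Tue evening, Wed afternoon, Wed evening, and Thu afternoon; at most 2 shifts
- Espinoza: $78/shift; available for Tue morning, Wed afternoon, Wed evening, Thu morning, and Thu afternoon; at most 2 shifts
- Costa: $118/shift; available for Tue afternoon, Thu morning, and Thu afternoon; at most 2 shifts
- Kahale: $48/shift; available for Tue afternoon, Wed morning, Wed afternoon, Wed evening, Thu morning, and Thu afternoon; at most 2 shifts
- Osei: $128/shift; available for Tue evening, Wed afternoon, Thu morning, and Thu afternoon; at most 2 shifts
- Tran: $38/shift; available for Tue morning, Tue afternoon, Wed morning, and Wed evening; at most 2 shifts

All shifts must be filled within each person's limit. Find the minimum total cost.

Picking the cheapest available pharmacist for each shift independently would cost $384, but that ignores the shift limits.
An optimal schedule: Tue morning→Tran, Tue afternoon→Kahale, Tue evening→Yilmaz, Wed morning→Tran, Wed afternoon→Kahale, Wed evening→Espinoza, Thu morning→Espinoza, Thu afternoon→Yilmaz.
Total: 38 + 48 + 88 + 38 + 48 + 78 + 78 + 88 = $504.

$504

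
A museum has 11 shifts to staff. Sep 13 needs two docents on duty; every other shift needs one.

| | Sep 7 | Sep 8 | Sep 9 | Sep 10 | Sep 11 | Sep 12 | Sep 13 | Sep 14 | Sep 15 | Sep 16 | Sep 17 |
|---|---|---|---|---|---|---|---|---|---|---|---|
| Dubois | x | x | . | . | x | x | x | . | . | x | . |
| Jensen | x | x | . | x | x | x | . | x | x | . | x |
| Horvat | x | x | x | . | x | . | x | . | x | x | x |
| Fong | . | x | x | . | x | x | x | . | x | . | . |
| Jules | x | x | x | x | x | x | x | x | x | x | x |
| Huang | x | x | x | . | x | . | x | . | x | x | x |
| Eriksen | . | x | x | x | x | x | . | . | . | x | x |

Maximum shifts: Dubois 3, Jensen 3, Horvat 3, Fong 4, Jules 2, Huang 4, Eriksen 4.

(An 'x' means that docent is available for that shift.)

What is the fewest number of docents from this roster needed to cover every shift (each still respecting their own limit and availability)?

4

12 slots to fill and no one can take more than 4, so at least ⌈12/4⌉ = 3 docents are needed.
No set of 3 docents can cover every shift (each such set leaves at least one shift with no one available or exceeds a cap).
Dubois, Jensen, Horvat, and Fong alone can cover everything: Sep 7→Dubois, Sep 8→Fong, Sep 9→Horvat, Sep 10→Jensen, Sep 11→Fong, Sep 12→Dubois, Sep 13→Horvat+Fong, Sep 14→Jensen, Sep 15→Horvat, Sep 16→Dubois, Sep 17→Jensen.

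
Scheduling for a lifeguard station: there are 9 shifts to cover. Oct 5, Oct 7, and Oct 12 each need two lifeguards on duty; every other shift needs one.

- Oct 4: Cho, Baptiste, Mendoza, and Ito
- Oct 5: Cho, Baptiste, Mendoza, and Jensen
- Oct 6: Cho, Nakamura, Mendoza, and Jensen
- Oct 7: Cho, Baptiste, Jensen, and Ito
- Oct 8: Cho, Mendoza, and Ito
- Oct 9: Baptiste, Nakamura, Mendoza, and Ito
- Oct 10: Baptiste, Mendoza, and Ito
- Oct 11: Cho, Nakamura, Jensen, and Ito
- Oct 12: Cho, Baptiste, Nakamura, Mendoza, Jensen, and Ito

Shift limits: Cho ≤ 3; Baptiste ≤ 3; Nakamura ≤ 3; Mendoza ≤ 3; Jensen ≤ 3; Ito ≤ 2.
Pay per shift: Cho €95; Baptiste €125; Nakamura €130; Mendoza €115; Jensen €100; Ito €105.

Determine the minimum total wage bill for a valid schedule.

€1265

Picking the cheapest available lifeguard for each shift independently would cost €1175, but that ignores the shift limits.
An optimal schedule: Oct 4→Cho, Oct 5→Jensen+Mendoza, Oct 6→Cho, Oct 7→Jensen+Ito, Oct 8→Cho, Oct 9→Mendoza, Oct 10→Ito, Oct 11→Jensen, Oct 12→Mendoza+Baptiste.
Total: 95 + 100 + 115 + 95 + 100 + 105 + 95 + 115 + 105 + 100 + 115 + 125 = €1265.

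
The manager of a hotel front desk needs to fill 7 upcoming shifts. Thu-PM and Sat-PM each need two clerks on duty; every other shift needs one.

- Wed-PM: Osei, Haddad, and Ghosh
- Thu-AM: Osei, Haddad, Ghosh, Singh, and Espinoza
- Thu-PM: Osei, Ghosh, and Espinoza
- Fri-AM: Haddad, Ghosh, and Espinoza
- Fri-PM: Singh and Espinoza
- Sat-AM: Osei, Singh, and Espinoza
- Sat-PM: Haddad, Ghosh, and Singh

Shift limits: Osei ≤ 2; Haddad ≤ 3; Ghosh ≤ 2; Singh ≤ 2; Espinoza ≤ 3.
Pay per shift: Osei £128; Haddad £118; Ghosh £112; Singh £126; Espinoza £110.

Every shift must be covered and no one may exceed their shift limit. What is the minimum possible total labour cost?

Picking the cheapest available clerk for each shift independently would cost £1004, but that ignores the shift limits.
An optimal schedule: Wed-PM→Ghosh, Thu-AM→Haddad, Thu-PM→Espinoza+Ghosh, Fri-AM→Haddad, Fri-PM→Espinoza, Sat-AM→Espinoza, Sat-PM→Haddad+Singh.
Total: 112 + 118 + 110 + 112 + 118 + 110 + 110 + 118 + 126 = £1034.

£1034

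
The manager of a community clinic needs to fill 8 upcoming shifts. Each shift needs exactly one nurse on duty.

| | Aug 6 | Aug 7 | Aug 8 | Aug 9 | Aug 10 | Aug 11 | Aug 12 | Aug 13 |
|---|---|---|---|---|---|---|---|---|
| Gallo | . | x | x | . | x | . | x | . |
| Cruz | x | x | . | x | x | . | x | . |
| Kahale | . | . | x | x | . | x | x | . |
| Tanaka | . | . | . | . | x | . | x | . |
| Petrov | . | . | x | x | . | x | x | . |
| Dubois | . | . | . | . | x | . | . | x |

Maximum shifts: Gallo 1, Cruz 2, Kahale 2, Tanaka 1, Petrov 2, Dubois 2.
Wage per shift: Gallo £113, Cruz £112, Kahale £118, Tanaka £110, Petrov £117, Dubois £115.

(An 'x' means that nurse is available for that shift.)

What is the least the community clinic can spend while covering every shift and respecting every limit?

£911

Aug 6 can only be covered by Cruz, so that assignment is forced.
Aug 13 can only be covered by Dubois, so that assignment is forced.
Picking the cheapest available nurse for each shift independently would cost £901, but that ignores the shift limits.
An optimal schedule: Aug 6→Cruz, Aug 7→Cruz, Aug 8→Gallo, Aug 9→Petrov, Aug 10→Dubois, Aug 11→Petrov, Aug 12→Tanaka, Aug 13→Dubois.
Total: 112 + 112 + 113 + 117 + 115 + 117 + 110 + 115 = £911.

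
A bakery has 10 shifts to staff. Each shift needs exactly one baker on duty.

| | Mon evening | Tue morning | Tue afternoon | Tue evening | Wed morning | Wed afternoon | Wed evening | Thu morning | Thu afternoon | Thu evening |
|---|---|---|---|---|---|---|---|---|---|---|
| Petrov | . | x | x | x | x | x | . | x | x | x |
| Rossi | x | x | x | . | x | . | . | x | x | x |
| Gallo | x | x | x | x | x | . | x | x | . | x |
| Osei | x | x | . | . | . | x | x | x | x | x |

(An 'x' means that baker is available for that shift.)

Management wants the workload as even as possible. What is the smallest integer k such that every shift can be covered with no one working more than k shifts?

3

With 4 bakers and 10 worker-slots to fill, someone must work at least ⌈10/4⌉ = 3 shifts, so k ≥ 3.
k = 3 works: Mon evening→Rossi, Tue morning→Gallo, Tue afternoon→Petrov, Tue evening→Petrov, Wed morning→Rossi, Wed afternoon→Petrov, Wed evening→Gallo, Thu morning→Gallo, Thu afternoon→Rossi, Thu evening→Osei.
Loads: Petrov 3, Rossi 3, Gallo 3, Osei 1 — all ≤ 3.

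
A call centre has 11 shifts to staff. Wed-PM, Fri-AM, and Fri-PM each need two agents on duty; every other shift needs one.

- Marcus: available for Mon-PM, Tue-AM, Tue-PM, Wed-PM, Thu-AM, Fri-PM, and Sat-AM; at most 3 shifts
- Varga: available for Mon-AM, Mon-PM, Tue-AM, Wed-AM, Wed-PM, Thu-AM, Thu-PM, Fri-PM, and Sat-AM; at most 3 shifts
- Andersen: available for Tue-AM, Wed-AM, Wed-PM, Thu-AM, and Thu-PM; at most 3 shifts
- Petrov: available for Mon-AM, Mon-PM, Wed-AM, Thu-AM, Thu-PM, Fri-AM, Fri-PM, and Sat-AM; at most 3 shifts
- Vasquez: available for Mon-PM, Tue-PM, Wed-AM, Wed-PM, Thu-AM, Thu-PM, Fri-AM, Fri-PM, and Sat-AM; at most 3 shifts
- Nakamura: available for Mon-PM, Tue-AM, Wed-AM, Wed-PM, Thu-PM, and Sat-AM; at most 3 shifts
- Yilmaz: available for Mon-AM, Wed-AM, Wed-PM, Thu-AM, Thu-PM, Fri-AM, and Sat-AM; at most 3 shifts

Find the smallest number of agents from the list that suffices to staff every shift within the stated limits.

14 slots to fill and no one can take more than 3, so at least ⌈14/3⌉ = 5 agents are needed.
Marcus, Varga, Andersen, Petrov, and Vasquez alone can cover everything: Mon-AM→Varga, Mon-PM→Marcus, Tue-AM→Marcus, Tue-PM→Marcus, Wed-AM→Varga, Wed-PM→Andersen+Vasquez, Thu-AM→Andersen, Thu-PM→Varga, Fri-AM→Petrov+Vasquez, Fri-PM→Petrov+Vasquez, Sat-AM→Petrov.

5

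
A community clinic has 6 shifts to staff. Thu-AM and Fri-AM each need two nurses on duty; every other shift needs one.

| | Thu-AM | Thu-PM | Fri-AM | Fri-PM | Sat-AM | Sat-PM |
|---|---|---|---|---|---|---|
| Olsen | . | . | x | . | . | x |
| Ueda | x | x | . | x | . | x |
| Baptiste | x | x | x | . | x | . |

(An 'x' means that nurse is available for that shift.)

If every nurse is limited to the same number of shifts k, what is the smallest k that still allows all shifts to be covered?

With 3 nurses and 8 worker-slots to fill, someone must work at least ⌈8/3⌉ = 3 shifts, so k ≥ 3.
k = 3 works: Thu-AM→Ueda+Baptiste, Thu-PM→Ueda, Fri-AM→Olsen+Baptiste, Fri-PM→Ueda, Sat-AM→Baptiste, Sat-PM→Olsen.
Loads: Olsen 2, Ueda 3, Baptiste 3 — all ≤ 3.

3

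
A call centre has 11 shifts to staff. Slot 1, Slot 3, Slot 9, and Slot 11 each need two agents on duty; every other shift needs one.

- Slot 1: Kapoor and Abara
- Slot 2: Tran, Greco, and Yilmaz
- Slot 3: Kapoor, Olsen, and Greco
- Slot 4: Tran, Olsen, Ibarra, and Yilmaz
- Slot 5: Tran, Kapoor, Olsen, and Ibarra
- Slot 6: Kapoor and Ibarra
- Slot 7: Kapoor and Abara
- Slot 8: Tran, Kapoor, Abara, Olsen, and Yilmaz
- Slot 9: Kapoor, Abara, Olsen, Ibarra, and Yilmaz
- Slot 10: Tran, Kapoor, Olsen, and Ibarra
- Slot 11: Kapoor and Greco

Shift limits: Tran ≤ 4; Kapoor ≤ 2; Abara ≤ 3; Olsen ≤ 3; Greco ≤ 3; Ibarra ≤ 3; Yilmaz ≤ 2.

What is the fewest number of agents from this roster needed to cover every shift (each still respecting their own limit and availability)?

15 slots to fill and no one can take more than 4, so at least ⌈15/4⌉ = 4 agents are needed.
No set of 5 agents can cover every shift (each such set leaves at least one shift with no one available or exceeds a cap).
Tran, Kapoor, Abara, Olsen, Greco, and Ibarra alone can cover everything: Slot 1→Kapoor+Abara, Slot 2→Tran, Slot 3→Olsen+Greco, Slot 4→Tran, Slot 5→Tran, Slot 6→Ibarra, Slot 7→Abara, Slot 8→Tran, Slot 9→Abara+Olsen, Slot 10→Olsen, Slot 11→Kapoor+Greco.

6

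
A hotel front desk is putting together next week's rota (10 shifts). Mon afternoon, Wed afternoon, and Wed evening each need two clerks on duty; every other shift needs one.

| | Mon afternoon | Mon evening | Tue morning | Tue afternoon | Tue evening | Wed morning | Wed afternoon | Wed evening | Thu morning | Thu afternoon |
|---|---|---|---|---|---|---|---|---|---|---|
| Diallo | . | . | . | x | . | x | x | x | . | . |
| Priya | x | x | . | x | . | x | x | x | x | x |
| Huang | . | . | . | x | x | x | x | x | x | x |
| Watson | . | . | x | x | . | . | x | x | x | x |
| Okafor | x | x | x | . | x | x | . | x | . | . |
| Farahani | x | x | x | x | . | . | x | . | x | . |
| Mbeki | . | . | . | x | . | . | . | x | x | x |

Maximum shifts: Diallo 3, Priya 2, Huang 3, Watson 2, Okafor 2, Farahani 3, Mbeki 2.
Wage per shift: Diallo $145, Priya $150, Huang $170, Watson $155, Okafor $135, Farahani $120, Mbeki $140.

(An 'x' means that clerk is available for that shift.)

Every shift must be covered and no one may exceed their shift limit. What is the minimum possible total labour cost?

Picking the cheapest available clerk for each shift independently would cost $1685, but that ignores the shift limits.
An optimal schedule: Mon afternoon→Farahani+Okafor, Mon evening→Farahani, Tue morning→Farahani, Tue afternoon→Diallo, Tue evening→Okafor, Wed morning→Diallo, Wed afternoon→Diallo+Priya, Wed evening→Priya+Watson, Thu morning→Mbeki, Thu afternoon→Mbeki.
Total: 120 + 135 + 120 + 120 + 145 + 135 + 145 + 145 + 150 + 150 + 155 + 140 + 140 = $1800.

$1800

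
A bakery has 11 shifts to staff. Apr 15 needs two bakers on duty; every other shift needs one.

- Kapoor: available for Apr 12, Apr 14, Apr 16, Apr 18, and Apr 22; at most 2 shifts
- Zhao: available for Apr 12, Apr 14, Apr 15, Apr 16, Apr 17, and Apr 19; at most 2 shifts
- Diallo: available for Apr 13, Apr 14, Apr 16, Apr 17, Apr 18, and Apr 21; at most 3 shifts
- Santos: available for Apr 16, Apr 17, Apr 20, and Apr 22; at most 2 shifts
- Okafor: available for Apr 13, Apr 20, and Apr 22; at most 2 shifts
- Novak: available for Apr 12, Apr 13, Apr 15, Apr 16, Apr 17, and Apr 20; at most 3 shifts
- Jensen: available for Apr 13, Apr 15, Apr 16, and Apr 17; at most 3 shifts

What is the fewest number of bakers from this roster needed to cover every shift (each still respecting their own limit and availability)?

12 slots to fill and no one can take more than 3, so at least ⌈12/3⌉ = 4 bakers are needed.
Any 4 bakers together have capacity at most 3+3+3+2 = 11 < 12 slots, so 4 can never suffice.
Kapoor, Zhao, Diallo, Santos, and Novak alone can cover everything: Apr 12→Novak, Apr 13→Diallo, Apr 14→Diallo, Apr 15→Zhao+Novak, Apr 16→Novak, Apr 17→Santos, Apr 18→Kapoor, Apr 19→Zhao, Apr 20→Santos, Apr 21→Diallo, Apr 22→Kapoor.

5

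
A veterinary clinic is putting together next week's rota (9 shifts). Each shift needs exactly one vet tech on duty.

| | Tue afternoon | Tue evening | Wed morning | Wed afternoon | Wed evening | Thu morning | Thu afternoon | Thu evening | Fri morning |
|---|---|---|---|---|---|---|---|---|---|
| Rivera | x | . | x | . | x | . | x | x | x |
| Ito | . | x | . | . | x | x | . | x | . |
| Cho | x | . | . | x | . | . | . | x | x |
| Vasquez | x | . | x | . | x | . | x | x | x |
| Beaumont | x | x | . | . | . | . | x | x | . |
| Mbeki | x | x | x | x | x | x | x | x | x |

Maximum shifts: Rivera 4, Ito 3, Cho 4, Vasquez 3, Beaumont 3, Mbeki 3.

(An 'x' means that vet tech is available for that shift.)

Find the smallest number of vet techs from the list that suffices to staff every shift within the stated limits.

3

9 slots to fill and no one can take more than 4, so at least ⌈9/4⌉ = 3 vet techs are needed.
Rivera, Ito, and Cho alone can cover everything: Tue afternoon→Rivera, Tue evening→Ito, Wed morning→Rivera, Wed afternoon→Cho, Wed evening→Rivera, Thu morning→Ito, Thu afternoon→Rivera, Thu evening→Ito, Fri morning→Cho.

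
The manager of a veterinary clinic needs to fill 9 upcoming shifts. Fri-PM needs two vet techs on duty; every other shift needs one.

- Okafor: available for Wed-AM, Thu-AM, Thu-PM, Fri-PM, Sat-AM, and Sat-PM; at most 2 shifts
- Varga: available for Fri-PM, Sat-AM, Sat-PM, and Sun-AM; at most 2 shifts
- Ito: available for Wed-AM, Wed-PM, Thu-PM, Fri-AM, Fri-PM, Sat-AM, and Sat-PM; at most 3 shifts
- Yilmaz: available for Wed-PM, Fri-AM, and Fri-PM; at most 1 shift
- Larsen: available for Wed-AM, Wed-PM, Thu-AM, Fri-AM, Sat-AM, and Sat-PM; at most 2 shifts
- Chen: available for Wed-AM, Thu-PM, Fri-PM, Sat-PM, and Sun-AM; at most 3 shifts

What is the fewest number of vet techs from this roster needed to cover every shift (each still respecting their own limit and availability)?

10 slots to fill and no one can take more than 3, so at least ⌈10/3⌉ = 4 vet techs are needed.
Okafor, Varga, Ito, and Chen alone can cover everything: Wed-AM→Okafor, Wed-PM→Ito, Thu-AM→Okafor, Thu-PM→Chen, Fri-AM→Ito, Fri-PM→Ito+Chen, Sat-AM→Varga, Sat-PM→Chen, Sun-AM→Varga.

4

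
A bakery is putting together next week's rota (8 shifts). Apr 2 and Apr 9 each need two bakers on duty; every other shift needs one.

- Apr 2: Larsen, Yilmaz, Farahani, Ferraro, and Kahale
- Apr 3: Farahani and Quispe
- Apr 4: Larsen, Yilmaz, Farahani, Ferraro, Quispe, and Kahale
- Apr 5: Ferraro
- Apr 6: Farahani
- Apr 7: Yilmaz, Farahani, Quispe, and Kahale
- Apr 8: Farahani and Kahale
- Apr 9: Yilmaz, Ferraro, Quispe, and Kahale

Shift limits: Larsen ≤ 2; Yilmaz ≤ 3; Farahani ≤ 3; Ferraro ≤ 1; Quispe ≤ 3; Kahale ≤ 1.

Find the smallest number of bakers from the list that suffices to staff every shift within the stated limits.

10 slots to fill and no one can take more than 3, so at least ⌈10/3⌉ = 4 bakers are needed.
Yilmaz, Farahani, Ferraro, and Quispe alone can cover everything: Apr 2→Yilmaz+Farahani, Apr 3→Quispe, Apr 4→Quispe, Apr 5→Ferraro, Apr 6→Farahani, Apr 7→Yilmaz, Apr 8→Farahani, Apr 9→Yilmaz+Quispe.

4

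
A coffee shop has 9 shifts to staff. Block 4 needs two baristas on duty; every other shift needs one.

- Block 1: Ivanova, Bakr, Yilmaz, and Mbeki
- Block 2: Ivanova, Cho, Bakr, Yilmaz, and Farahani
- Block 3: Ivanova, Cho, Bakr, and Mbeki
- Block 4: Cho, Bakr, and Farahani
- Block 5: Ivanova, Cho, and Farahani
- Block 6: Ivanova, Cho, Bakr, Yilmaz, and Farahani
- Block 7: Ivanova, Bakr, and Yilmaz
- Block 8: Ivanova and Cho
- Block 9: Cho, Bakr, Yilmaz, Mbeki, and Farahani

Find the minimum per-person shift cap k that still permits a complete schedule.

2

With 6 baristas and 10 worker-slots to fill, someone must work at least ⌈10/6⌉ = 2 shifts, so k ≥ 2.
k = 2 works: Block 1→Yilmaz, Block 2→Yilmaz, Block 3→Cho, Block 4→Cho+Bakr, Block 5→Ivanova, Block 6→Farahani, Block 7→Bakr, Block 8→Ivanova, Block 9→Mbeki.
Loads: Ivanova 2, Cho 2, Bakr 2, Yilmaz 2, Mbeki 1, Farahani 1 — all ≤ 2.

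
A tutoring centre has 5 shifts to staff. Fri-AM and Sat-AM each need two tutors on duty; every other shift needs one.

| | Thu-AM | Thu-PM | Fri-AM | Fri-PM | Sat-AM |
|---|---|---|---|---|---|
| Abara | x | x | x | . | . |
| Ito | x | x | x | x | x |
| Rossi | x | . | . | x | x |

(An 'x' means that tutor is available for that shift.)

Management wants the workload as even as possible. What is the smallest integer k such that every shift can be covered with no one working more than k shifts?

3

With 3 tutors and 7 worker-slots to fill, someone must work at least ⌈7/3⌉ = 3 shifts, so k ≥ 3.
k = 3 works: Thu-AM→Abara, Thu-PM→Abara, Fri-AM→Abara+Ito, Fri-PM→Ito, Sat-AM→Ito+Rossi.
Loads: Abara 3, Ito 3, Rossi 1 — all ≤ 3.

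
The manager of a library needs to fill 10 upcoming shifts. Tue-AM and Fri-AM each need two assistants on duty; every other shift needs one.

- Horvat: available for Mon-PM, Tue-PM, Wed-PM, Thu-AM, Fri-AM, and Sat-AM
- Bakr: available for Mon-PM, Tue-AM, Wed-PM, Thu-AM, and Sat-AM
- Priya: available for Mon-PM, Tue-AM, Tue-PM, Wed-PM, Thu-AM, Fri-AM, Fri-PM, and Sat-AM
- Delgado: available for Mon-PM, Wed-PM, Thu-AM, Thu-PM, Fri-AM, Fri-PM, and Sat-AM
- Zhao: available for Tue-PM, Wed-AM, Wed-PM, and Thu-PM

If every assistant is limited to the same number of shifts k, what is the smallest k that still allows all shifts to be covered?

3

With 5 assistants and 12 worker-slots to fill, someone must work at least ⌈12/5⌉ = 3 shifts, so k ≥ 3.
k = 3 works: Mon-PM→Horvat, Tue-AM→Bakr+Priya, Tue-PM→Horvat, Wed-AM→Zhao, Wed-PM→Delgado, Thu-AM→Bakr, Thu-PM→Delgado, Fri-AM→Horvat+Priya, Fri-PM→Priya, Sat-AM→Bakr.
Loads: Horvat 3, Bakr 3, Priya 3, Delgado 2, Zhao 1 — all ≤ 3.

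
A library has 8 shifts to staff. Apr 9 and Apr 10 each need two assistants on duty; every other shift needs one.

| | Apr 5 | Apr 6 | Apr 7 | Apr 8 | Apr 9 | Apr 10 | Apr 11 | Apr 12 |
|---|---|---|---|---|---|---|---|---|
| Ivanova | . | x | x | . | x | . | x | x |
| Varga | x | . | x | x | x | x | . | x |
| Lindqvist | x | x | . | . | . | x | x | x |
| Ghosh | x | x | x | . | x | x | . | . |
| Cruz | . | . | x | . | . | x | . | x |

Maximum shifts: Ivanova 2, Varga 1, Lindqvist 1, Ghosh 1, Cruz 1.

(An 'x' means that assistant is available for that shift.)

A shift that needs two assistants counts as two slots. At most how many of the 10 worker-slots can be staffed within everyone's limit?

6

Total capacity across all assistants is 2+1+1+1+1 = 6, and 10 slots are needed, so at most 6 can be filled.
An assignment achieving 6: Apr 5→Lindqvist, Apr 6→Ivanova, Apr 7→Cruz, Apr 8→Varga, Apr 9→Ghosh, Apr 11→Ivanova.
Loads: Ivanova 2/2, Varga 1/1, Lindqvist 1/1, Ghosh 1/1, Cruz 1/1.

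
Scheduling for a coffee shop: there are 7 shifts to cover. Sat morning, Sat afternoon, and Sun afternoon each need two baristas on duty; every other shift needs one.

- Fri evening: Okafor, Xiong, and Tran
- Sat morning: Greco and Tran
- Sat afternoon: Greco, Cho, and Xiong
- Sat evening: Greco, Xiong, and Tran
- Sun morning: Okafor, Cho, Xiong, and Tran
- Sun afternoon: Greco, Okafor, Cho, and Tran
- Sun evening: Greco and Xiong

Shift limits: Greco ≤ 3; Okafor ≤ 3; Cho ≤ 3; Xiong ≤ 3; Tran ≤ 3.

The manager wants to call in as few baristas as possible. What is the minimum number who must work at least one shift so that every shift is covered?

4

10 slots to fill and no one can take more than 3, so at least ⌈10/3⌉ = 4 baristas are needed.
Greco, Okafor, Cho, and Tran alone can cover everything: Fri evening→Okafor, Sat morning→Greco+Tran, Sat afternoon→Greco+Cho, Sat evening→Tran, Sun morning→Okafor, Sun afternoon→Okafor+Cho, Sun evening→Greco.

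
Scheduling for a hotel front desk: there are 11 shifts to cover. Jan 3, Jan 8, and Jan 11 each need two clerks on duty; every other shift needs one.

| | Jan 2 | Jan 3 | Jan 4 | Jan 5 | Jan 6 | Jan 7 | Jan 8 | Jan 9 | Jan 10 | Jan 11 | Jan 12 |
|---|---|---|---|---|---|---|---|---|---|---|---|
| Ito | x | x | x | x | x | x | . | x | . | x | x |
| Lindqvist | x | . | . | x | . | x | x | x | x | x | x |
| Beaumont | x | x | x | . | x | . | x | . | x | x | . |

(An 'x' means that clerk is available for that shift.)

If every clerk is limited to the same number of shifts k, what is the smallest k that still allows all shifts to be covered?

With 3 clerks and 14 worker-slots to fill, someone must work at least ⌈14/3⌉ = 5 shifts, so k ≥ 5.
k = 5 works: Jan 2→Beaumont, Jan 3→Ito+Beaumont, Jan 4→Ito, Jan 5→Ito, Jan 6→Ito, Jan 7→Ito, Jan 8→Lindqvist+Beaumont, Jan 9→Lindqvist, Jan 10→Lindqvist, Jan 11→Lindqvist+Beaumont, Jan 12→Lindqvist.
Loads: Ito 5, Lindqvist 5, Beaumont 4 — all ≤ 5.

5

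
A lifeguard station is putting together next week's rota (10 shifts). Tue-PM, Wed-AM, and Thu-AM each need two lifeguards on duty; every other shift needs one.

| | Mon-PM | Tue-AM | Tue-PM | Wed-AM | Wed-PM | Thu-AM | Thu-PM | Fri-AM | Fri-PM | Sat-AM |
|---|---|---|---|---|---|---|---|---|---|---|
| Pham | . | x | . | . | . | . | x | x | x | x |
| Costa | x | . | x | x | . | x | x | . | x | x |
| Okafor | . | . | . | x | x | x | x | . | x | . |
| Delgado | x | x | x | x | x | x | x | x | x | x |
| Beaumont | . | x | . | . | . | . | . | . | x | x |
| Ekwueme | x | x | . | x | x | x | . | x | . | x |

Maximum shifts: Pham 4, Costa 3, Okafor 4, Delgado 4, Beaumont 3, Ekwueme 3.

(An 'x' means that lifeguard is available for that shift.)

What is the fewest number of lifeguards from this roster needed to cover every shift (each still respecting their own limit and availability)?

4

13 slots to fill and no one can take more than 4, so at least ⌈13/4⌉ = 4 lifeguards are needed.
Pham, Costa, Okafor, and Delgado alone can cover everything: Mon-PM→Costa, Tue-AM→Pham, Tue-PM→Costa+Delgado, Wed-AM→Costa+Okafor, Wed-PM→Okafor, Thu-AM→Okafor+Delgado, Thu-PM→Pham, Fri-AM→Pham, Fri-PM→Okafor, Sat-AM→Pham.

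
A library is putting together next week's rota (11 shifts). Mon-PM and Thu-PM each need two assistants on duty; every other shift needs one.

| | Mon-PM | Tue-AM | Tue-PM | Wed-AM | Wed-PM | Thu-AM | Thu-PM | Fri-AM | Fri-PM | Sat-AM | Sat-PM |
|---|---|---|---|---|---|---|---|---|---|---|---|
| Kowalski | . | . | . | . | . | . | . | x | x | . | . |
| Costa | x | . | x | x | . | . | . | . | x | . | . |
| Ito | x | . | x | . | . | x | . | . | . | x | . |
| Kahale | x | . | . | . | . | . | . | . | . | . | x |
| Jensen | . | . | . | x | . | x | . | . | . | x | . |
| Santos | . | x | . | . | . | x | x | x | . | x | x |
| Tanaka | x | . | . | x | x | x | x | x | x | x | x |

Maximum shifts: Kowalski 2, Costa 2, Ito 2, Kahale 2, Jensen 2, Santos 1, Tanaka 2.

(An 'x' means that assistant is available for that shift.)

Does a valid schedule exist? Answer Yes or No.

Total capacity is 13 and 13 slots are needed, so capacity alone doesn't rule it out.
Shifts {Tue-AM, Thu-PM} need 3 worker-slots in total, but the assistants available for any of those shifts (Santos and Tanaka) can supply at most 2 among them. So no valid schedule exists.

No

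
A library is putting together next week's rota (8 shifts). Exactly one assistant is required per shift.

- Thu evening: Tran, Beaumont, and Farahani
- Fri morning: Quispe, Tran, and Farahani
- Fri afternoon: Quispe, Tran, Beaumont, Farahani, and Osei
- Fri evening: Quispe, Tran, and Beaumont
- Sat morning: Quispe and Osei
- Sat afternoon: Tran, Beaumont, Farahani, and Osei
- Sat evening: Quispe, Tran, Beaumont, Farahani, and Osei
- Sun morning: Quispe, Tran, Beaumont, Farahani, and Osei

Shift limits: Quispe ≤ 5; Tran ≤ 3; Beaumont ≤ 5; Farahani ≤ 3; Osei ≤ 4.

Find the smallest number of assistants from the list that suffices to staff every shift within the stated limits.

8 slots to fill and no one can take more than 5, so at least ⌈8/5⌉ = 2 assistants are needed.
Quispe and Tran alone can cover everything: Thu evening→Tran, Fri morning→Quispe, Fri afternoon→Quispe, Fri evening→Quispe, Sat morning→Quispe, Sat afternoon→Tran, Sat evening→Quispe, Sun morning→Tran.

2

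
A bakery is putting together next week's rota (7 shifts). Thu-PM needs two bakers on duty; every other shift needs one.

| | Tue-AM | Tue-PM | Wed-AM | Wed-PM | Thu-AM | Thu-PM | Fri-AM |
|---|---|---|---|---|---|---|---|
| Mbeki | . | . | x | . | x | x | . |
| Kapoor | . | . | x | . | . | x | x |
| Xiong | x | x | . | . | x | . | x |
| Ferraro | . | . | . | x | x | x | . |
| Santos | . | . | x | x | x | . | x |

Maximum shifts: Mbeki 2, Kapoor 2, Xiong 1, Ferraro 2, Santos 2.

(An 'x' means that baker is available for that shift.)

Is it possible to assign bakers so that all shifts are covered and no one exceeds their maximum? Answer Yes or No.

No

Total capacity is 9 and 8 slots are needed, so capacity alone doesn't rule it out.
Shifts {Tue-AM, Tue-PM} need 2 worker-slots in total, but the bakers available for any of those shifts (Xiong) can supply at most 1 among them. So no valid schedule exists.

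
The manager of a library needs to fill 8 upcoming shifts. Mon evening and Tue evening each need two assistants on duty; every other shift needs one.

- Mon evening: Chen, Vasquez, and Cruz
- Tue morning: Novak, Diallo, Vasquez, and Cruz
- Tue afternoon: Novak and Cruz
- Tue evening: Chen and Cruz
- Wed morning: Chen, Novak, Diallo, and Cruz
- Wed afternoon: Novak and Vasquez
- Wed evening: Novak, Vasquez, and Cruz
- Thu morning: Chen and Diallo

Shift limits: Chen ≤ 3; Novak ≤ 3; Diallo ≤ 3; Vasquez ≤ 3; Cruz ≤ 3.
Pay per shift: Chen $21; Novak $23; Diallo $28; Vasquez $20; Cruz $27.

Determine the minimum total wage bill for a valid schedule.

Tue evening can only be covered by Chen and Cruz, so that assignment is forced.
Picking the cheapest available assistant for each shift independently would cost $214, but that ignores the shift limits.
An optimal schedule: Mon evening→Vasquez+Chen, Tue morning→Novak, Tue afternoon→Novak, Tue evening→Chen+Cruz, Wed morning→Novak, Wed afternoon→Vasquez, Wed evening→Vasquez, Thu morning→Chen.
Total: 20 + 21 + 23 + 23 + 21 + 27 + 23 + 20 + 20 + 21 = $219.

$219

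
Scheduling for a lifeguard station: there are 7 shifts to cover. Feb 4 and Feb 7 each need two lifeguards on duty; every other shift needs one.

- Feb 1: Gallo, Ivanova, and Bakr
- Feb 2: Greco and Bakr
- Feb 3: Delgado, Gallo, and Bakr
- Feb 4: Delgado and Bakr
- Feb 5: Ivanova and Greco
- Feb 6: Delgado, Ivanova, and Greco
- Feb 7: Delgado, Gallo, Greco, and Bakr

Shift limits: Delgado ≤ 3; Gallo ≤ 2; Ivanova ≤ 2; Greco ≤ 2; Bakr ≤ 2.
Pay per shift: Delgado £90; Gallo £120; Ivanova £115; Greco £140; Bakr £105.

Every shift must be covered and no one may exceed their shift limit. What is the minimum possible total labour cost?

Feb 4 can only be covered by Delgado and Bakr, so that assignment is forced.
Picking the cheapest available lifeguard for each shift independently would cost £895, but that ignores the shift limits.
An optimal schedule: Feb 1→Ivanova, Feb 2→Bakr, Feb 3→Gallo, Feb 4→Delgado+Bakr, Feb 5→Ivanova, Feb 6→Delgado, Feb 7→Delgado+Gallo.
Total: 115 + 105 + 120 + 90 + 105 + 115 + 90 + 90 + 120 = £950.

£950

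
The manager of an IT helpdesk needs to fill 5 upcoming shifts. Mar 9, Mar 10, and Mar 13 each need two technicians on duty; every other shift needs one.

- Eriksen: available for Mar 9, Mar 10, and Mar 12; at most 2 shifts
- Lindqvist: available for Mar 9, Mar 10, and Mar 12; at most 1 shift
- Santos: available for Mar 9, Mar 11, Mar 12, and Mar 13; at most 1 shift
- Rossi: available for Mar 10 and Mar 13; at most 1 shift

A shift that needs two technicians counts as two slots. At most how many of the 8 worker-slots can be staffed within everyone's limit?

Total capacity across all technicians is 2+1+1+1 = 5, and 8 slots are needed, so at most 5 can be filled.
An assignment achieving 5: Mar 9→Eriksen+Lindqvist, Mar 10→Eriksen, Mar 11→Santos, Mar 13→Rossi.
Loads: Eriksen 2/2, Lindqvist 1/1, Santos 1/1, Rossi 1/1.

5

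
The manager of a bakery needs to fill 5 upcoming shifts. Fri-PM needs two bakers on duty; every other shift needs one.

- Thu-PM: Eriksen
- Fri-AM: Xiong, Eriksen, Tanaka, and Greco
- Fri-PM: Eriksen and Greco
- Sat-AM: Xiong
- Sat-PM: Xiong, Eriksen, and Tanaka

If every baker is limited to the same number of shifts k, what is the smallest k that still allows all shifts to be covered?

2

With 4 bakers and 6 worker-slots to fill, someone must work at least ⌈6/4⌉ = 2 shifts, so k ≥ 2.
k = 2 works: Thu-PM→Eriksen, Fri-AM→Tanaka, Fri-PM→Eriksen+Greco, Sat-AM→Xiong, Sat-PM→Xiong.
Loads: Xiong 2, Eriksen 2, Tanaka 1, Greco 1 — all ≤ 2.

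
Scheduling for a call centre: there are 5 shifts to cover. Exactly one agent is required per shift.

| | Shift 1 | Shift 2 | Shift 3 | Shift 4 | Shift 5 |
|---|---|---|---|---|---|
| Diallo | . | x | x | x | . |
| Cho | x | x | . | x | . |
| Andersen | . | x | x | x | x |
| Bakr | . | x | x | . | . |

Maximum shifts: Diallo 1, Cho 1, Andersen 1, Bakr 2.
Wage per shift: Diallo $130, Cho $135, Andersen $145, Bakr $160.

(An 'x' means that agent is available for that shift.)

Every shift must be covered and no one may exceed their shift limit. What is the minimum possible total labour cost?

$730

Shift 1 can only be covered by Cho, so that assignment is forced.
Shift 5 can only be covered by Andersen, so that assignment is forced.
Picking the cheapest available agent for each shift independently would cost $670, but that ignores the shift limits.
An optimal schedule: Shift 1→Cho, Shift 2→Bakr, Shift 3→Bakr, Shift 4→Diallo, Shift 5→Andersen.
Total: 135 + 160 + 160 + 130 + 145 = $730.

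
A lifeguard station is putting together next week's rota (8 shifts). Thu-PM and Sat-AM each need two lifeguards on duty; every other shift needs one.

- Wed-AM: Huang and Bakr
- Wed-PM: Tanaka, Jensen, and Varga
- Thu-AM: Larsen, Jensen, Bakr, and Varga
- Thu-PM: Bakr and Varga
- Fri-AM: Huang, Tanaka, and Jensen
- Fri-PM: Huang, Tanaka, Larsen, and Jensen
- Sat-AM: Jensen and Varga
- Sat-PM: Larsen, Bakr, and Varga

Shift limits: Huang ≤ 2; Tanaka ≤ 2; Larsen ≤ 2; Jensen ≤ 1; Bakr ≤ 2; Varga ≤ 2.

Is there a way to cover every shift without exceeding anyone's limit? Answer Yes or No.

Thu-PM can only be covered by Bakr and Varga, so that assignment is forced.
Sat-AM can only be covered by Jensen and Varga, so that assignment is forced.
One valid schedule: Wed-AM→Huang, Wed-PM→Tanaka, Thu-AM→Larsen, Thu-PM→Bakr+Varga, Fri-AM→Huang, Fri-PM→Tanaka, Sat-AM→Jensen+Varga, Sat-PM→Larsen.
Loads: Huang 2/2, Tanaka 2/2, Larsen 2/2, Jensen 1/1, Bakr 1/2, Varga 2/2 — all within limits.

Yes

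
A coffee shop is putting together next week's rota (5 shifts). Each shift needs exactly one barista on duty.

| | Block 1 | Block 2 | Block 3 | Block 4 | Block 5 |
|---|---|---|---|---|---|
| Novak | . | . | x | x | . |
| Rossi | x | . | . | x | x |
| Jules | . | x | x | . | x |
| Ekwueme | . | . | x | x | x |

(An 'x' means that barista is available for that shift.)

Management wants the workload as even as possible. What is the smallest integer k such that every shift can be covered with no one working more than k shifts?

With 4 baristas and 5 worker-slots to fill, someone must work at least ⌈5/4⌉ = 2 shifts, so k ≥ 2.
k = 2 works: Block 1→Rossi, Block 2→Jules, Block 3→Novak, Block 4→Novak, Block 5→Rossi.
Loads: Novak 2, Rossi 2, Jules 1, Ekwueme 0 — all ≤ 2.

2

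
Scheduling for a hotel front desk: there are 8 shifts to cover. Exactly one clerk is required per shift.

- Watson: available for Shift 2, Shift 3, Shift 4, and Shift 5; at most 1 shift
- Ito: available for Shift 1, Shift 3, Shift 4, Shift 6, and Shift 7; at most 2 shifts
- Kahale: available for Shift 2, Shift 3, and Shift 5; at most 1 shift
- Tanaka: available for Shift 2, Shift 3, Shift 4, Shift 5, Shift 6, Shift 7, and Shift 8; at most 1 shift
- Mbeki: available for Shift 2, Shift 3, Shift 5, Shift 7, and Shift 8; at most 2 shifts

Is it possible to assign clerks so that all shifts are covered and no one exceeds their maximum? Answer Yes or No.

No

Total capacity is 1+2+1+1+2 = 7 but 8 worker-slots are needed — infeasible.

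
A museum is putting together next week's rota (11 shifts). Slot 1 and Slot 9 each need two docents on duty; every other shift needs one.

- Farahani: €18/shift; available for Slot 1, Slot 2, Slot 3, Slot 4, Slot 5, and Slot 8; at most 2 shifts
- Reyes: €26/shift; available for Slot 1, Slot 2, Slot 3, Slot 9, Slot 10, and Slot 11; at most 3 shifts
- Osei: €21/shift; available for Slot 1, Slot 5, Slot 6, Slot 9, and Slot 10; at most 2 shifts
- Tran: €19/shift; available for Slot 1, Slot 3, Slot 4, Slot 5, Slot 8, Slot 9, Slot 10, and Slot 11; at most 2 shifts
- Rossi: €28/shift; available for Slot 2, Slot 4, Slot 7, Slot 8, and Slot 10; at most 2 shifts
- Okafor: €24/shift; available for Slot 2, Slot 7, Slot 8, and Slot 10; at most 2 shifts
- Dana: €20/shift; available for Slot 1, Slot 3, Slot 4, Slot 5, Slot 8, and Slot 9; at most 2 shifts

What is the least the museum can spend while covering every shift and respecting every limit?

€282

Slot 6 can only be covered by Osei, so that assignment is forced.
Picking the cheapest available docent for each shift independently would cost €249, but that ignores the shift limits.
An optimal schedule: Slot 1→Osei+Reyes, Slot 2→Farahani, Slot 3→Farahani, Slot 4→Tran, Slot 5→Dana, Slot 6→Osei, Slot 7→Okafor, Slot 8→Okafor, Slot 9→Dana+Reyes, Slot 10→Reyes, Slot 11→Tran.
Total: 21 + 26 + 18 + 18 + 19 + 20 + 21 + 24 + 24 + 20 + 26 + 26 + 19 = €282.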